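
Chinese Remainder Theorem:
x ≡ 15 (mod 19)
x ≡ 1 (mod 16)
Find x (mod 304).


M = 19*16 = 304
M1 = M/19 = 16, M2 = M/16 = 19
M1^(-1) mod 19 = 6, M2^(-1) mod 16 = 11
x = 15*16*6 + 1*19*11 = 1649
1649 mod 304 = 129
Check: 129 mod 19 = 15 ✓, 129 mod 16 = 1 ✓

x ≡ 129 (mod 304)


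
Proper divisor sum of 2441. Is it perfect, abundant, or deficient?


Proper divisors: 1
Sum = 1 = 1
1 < 2441 → deficient

s(2441) = 1 (deficient)


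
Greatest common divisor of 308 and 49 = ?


308 = 6 * 49 + 14
49 = 3 * 14 + 7
14 = 2 * 7 + 0
GCD = 7


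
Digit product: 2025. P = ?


2 × 0 × 2 × 5 = 0


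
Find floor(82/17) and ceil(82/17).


82/17 = 4.8235
floor = 4
ceil = 5

floor = 4, ceil = 5


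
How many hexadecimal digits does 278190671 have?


278190671 in base 16 = 1094DA4F
Number of digits = 8

8 digits (base 16)


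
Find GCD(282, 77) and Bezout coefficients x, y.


Tabular extended Euclidean (each row: r = 282*s + 77*t):
r=282, s=1, t=0
r=77, s=0, t=1
q=3: r=51, s=1, t=-3   [282*(1) + 77*(-3) = 51]
q=1: r=26, s=-1, t=4   [282*(-1) + 77*(4) = 26]
q=1: r=25, s=2, t=-7   [282*(2) + 77*(-7) = 25]
q=1: r=1, s=-3, t=11   [282*(-3) + 77*(11) = 1]
q=25: r=0, s=77, t=-282   [282*(77) + 77*(-282) = 0]
GCD = 1; from the row with r=1: x=-3, y=11
Check: 282*(-3) + 77*(11) = -846 + 847 = 1

GCD = 1, x = -3, y = 11


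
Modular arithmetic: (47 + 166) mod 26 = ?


47 + 166 = 213
213 mod 26 = 5


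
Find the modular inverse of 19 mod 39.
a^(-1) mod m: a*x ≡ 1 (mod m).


Use the extended Euclidean algorithm on (39, 19); each row r = 39*s + 19*t:
r=39, s=1, t=0
r=19, s=0, t=1
q=2: r=1, s=1, t=-2   [39*(1) + 19*(-2) = 1]
q=19: r=0, s=-19, t=39   [39*(-19) + 19*(39) = 0]
GCD = 1 with t = -2, so 19*(-2) ≡ 1 (mod 39)
Inverse = -2 mod 39 = 37
Check: 19 * 37 = 703 ≡ 1 (mod 39)

19^(-1) ≡ 37 (mod 39)


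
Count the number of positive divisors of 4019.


4019 = 4019^1
d(4019) = (1+1) = 2

2 divisors


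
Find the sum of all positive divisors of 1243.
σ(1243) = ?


Divisors of 1243: 1, 11, 113, 1243
Sum = 1 + 11 + 113 + 1243 = 1368

σ(1243) = 1368


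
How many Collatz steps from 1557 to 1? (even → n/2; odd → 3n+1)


1557 → 4672 → 2336 → 1168 → 584 → 292 → 146 → 73 → 220 → 110 → 55 → 166 → 83 → 250 → 125 → 376 → 188 → 94 → 47 → 142 → 71 → 214 → 107 → 322 → 161 → 484 → 242 → 121 → 364 → 182 → 91 → 274 → 137 → 412 → 206 → 103 → 310 → 155 → 466 → 233 → 700 → 350 → 175 → 526 → 263 → 790 → 395 → 1186 → 593 → 1780 → 890 → 445 → 1336 → 668 → 334 → 167 → 502 → 251 → 754 → 377 → 1132 → 566 → 283 → 850 → 425 → 1276 → 638 → 319 → 958 → 479 → 1438 → 719 → 2158 → 1079 → 3238 → 1619 → 4858 → 2429 → 7288 → 3644 → 1822 → 911 → 2734 → 1367 → 4102 → 2051 → 6154 → 3077 → 9232 → 4616 → 2308 → 1154 → 577 → 1732 → 866 → 433 → 1300 → 650 → 325 → 976 → 488 → 244 → 122 → 61 → 184 → 92 → 46 → 23 → 70 → 35 → 106 → 53 → 160 → 80 → 40 → 20 → 10 → 5 → 16 → 8 → 4 → 2 → 1
Total steps = 122

122 steps


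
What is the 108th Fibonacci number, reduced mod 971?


F(k) mod 971 for k=1..108:
1, 1, 2, 3, 5, 8, 13, 21, 34, 55, 89, 144, 233, 377, 610, 16, 626, 642, 297, 939, 265, 233, 498, 731, 258, 18, 276, 294, 570, 864, 463, 356, 819, 204, 52, 256, 308, 564, 872, 465, 366, 831, 226, 86, 312, 398, 710, 137, 847, 13, 860, 873, 762, 664, 455, 148, 603, 751, 383, 163, 546, 709, 284, 22, 306, 328, 634, 962, 625, 616, 270, 886, 185, 100, 285, 385, 670, 84, 754, 838, 621, 488, 138, 626, 764, 419, 212, 631, 843, 503, 375, 878, 282, 189, 471, 660, 160, 820, 9, 829, 838, 696, 563, 288, 851, 168, 48, 216
F(108) mod 971 = 216


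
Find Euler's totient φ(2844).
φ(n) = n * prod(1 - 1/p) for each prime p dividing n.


2844 = 2^2 × 3^2 × 79
Prime factors: 2, 3, 79
φ(2844) = 2844 × (1-1/2) × (1-1/3) × (1-1/79)
= 2844 × 1/2 × 2/3 × 78/79 = 936

φ(2844) = 936


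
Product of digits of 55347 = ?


5 × 5 × 3 × 4 × 7 = 2100


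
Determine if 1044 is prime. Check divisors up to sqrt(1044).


1044 / 2 = 522 (exact division)
1044 is NOT prime.

No, 1044 is not prime


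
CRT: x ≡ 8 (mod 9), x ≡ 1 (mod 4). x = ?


M = 9*4 = 36
M1 = M/9 = 4, M2 = M/4 = 9
M1^(-1) mod 9 = 7, M2^(-1) mod 4 = 1
x = 8*4*7 + 1*9*1 = 233
233 mod 36 = 17
Check: 17 mod 9 = 8 ✓, 17 mod 4 = 1 ✓

x ≡ 17 (mod 36)


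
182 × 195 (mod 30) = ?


182 × 195 = 35490
35490 mod 30 = 0


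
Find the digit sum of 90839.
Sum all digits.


9 + 0 + 8 + 3 + 9 = 29


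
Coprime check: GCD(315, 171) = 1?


Euclidean algorithm:
315 = 1 * 171 + 144
171 = 1 * 144 + 27
144 = 5 * 27 + 9
27 = 3 * 9 + 0
GCD(315, 171) = 9

No, not coprime (GCD = 9)


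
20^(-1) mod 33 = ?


Use the extended Euclidean algorithm on (33, 20); each row r = 33*s + 20*t:
r=33, s=1, t=0
r=20, s=0, t=1
q=1: r=13, s=1, t=-1   [33*(1) + 20*(-1) = 13]
q=1: r=7, s=-1, t=2   [33*(-1) + 20*(2) = 7]
q=1: r=6, s=2, t=-3   [33*(2) + 20*(-3) = 6]
q=1: r=1, s=-3, t=5   [33*(-3) + 20*(5) = 1]
q=6: r=0, s=20, t=-33   [33*(20) + 20*(-33) = 0]
GCD = 1 with t = 5, so 20*(5) ≡ 1 (mod 33)
Inverse = 5 mod 33 = 5
Check: 20 * 5 = 100 ≡ 1 (mod 33)

20^(-1) ≡ 5 (mod 33)


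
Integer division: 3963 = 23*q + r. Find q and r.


3963 = 23 * 172 + 7
Check: 3956 + 7 = 3963

q = 172, r = 7


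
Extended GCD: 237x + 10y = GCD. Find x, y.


Tabular extended Euclidean (each row: r = 237*s + 10*t):
r=237, s=1, t=0
r=10, s=0, t=1
q=23: r=7, s=1, t=-23   [237*(1) + 10*(-23) = 7]
q=1: r=3, s=-1, t=24   [237*(-1) + 10*(24) = 3]
q=2: r=1, s=3, t=-71   [237*(3) + 10*(-71) = 1]
q=3: r=0, s=-10, t=237   [237*(-10) + 10*(237) = 0]
GCD = 1; from the row with r=1: x=3, y=-71
Check: 237*(3) + 10*(-71) = 711 - 710 = 1

GCD = 1, x = 3, y = -71


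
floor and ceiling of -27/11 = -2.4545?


-27/11 = -2.4545
floor = -3
ceil = -2

floor = -3, ceil = -2


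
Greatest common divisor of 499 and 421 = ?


499 = 1 * 421 + 78
421 = 5 * 78 + 31
78 = 2 * 31 + 16
31 = 1 * 16 + 15
16 = 1 * 15 + 1
15 = 15 * 1 + 0
GCD = 1


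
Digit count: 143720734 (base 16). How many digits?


143720734 in base 16 = 891011E
Number of digits = 7

7 digits (base 16)


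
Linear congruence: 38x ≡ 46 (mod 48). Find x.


GCD(38, 48) = 2 divides 46
Divide: 19x ≡ 23 (mod 24)
x ≡ 5 (mod 24)


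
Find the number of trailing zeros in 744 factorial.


floor(744/5) = 148
floor(744/25) = 29
floor(744/125) = 5
floor(744/625) = 1
Total = 183

183 trailing zeros


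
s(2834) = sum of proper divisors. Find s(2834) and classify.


Proper divisors: 1, 2, 13, 26, 109, 218, 1417
Sum = 1 + 2 + 13 + 26 + 109 + 218 + 1417 = 1786
1786 < 2834 → deficient

s(2834) = 1786 (deficient)


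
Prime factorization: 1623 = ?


1623 / 3 = 541
541 / 541 = 1
1623 = 3 × 541


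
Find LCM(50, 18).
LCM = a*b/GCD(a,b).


GCD(50, 18) = 2
LCM = 50*18/2 = 900/2 = 450

LCM = 450


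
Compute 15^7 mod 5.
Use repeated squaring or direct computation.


15^1 mod 5 = 0
15^2 mod 5 = 0
15^3 mod 5 = 0
15^4 mod 5 = 0
15^5 mod 5 = 0
15^6 mod 5 = 0
15^7 mod 5 = 0


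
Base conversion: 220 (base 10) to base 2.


220 (base 10) = 220 (decimal)
220 (decimal) = 11011100 (base 2)


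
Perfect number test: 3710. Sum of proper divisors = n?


Proper divisors of 3710: 1, 2, 5, 7, 10, 14, 35, 53, 70, 106, 265, 371, 530, 742, 1855
Sum = 1 + 2 + 5 + 7 + 10 + 14 + 35 + 53 + 70 + 106 + 265 + 371 + 530 + 742 + 1855 = 4066

No, 3710 is not perfect (4066 ≠ 3710)


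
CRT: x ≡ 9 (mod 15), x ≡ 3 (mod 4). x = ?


M = 15*4 = 60
M1 = M/15 = 4, M2 = M/4 = 15
M1^(-1) mod 15 = 4, M2^(-1) mod 4 = 3
x = 9*4*4 + 3*15*3 = 279
279 mod 60 = 39
Check: 39 mod 15 = 9 ✓, 39 mod 4 = 3 ✓

x ≡ 39 (mod 60)


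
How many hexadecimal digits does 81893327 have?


81893327 in base 16 = 4E197CF
Number of digits = 7

7 digits (base 16)


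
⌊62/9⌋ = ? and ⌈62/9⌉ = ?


62/9 = 6.8889
floor = 6
ceil = 7

floor = 6, ceil = 7


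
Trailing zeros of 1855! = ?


floor(1855/5) = 371
floor(1855/25) = 74
floor(1855/125) = 14
floor(1855/625) = 2
Total = 461

461 trailing zeros


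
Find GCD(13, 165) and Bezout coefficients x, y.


Tabular extended Euclidean (each row: r = 13*s + 165*t):
r=13, s=1, t=0
r=165, s=0, t=1
q=0: r=13, s=1, t=0   [13*(1) + 165*(0) = 13]
q=12: r=9, s=-12, t=1   [13*(-12) + 165*(1) = 9]
q=1: r=4, s=13, t=-1   [13*(13) + 165*(-1) = 4]
q=2: r=1, s=-38, t=3   [13*(-38) + 165*(3) = 1]
q=4: r=0, s=165, t=-13   [13*(165) + 165*(-13) = 0]
GCD = 1; from the row with r=1: x=-38, y=3
Check: 13*(-38) + 165*(3) = -494 + 495 = 1

GCD = 1, x = -38, y = 3


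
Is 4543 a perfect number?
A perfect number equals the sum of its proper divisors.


Proper divisors of 4543: 1, 7, 11, 59, 77, 413, 649
Sum = 1 + 7 + 11 + 59 + 77 + 413 + 649 = 1217

No, 4543 is not perfect (1217 ≠ 4543)


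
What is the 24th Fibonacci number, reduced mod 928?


F(k) mod 928 for k=1..24:
1, 1, 2, 3, 5, 8, 13, 21, 34, 55, 89, 144, 233, 377, 610, 59, 669, 728, 469, 269, 738, 79, 817, 896
F(24) mod 928 = 896


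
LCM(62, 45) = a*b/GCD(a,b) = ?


GCD(62, 45) = 1
LCM = 62*45/1 = 2790/1 = 2790

LCM = 2790


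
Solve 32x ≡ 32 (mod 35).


GCD(32, 35) = 1, unique solution
a^(-1) mod 35 = 23
x = 23 * 32 mod 35 = 1

x ≡ 1 (mod 35)


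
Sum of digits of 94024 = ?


9 + 4 + 0 + 2 + 4 = 19


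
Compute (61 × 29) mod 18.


61 × 29 = 1769
1769 mod 18 = 5


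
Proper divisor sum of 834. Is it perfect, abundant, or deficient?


Proper divisors: 1, 2, 3, 6, 139, 278, 417
Sum = 1 + 2 + 3 + 6 + 139 + 278 + 417 = 846
846 > 834 → abundant

s(834) = 846 (abundant)


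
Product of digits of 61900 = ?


6 × 1 × 9 × 0 × 0 = 0


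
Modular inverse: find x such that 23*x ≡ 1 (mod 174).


Use the extended Euclidean algorithm on (174, 23); each row r = 174*s + 23*t:
r=174, s=1, t=0
r=23, s=0, t=1
q=7: r=13, s=1, t=-7   [174*(1) + 23*(-7) = 13]
q=1: r=10, s=-1, t=8   [174*(-1) + 23*(8) = 10]
q=1: r=3, s=2, t=-15   [174*(2) + 23*(-15) = 3]
q=3: r=1, s=-7, t=53   [174*(-7) + 23*(53) = 1]
q=3: r=0, s=23, t=-174   [174*(23) + 23*(-174) = 0]
GCD = 1 with t = 53, so 23*(53) ≡ 1 (mod 174)
Inverse = 53 mod 174 = 53
Check: 23 * 53 = 1219 ≡ 1 (mod 174)

23^(-1) ≡ 53 (mod 174)


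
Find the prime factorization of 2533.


2533 / 17 = 149
149 / 149 = 1
2533 = 17 × 149


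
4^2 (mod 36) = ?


4^1 mod 36 = 4
4^2 mod 36 = 16


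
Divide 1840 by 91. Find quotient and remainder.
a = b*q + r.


1840 = 91 * 20 + 20
Check: 1820 + 20 = 1840

q = 20, r = 20


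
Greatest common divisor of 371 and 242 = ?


371 = 1 * 242 + 129
242 = 1 * 129 + 113
129 = 1 * 113 + 16
113 = 7 * 16 + 1
16 = 16 * 1 + 0
GCD = 1


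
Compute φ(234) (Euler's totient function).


234 = 2 × 3^2 × 13
Prime factors: 2, 3, 13
φ(234) = 234 × (1-1/2) × (1-1/3) × (1-1/13)
= 234 × 1/2 × 2/3 × 12/13 = 72

φ(234) = 72


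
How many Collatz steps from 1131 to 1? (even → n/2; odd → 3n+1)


1131 → 3394 → 1697 → 5092 → 2546 → 1273 → 3820 → 1910 → 955 → 2866 → 1433 → 4300 → 2150 → 1075 → 3226 → 1613 → 4840 → 2420 → 1210 → 605 → 1816 → 908 → 454 → 227 → 682 → 341 → 1024 → 512 → 256 → 128 → 64 → 32 → 16 → 8 → 4 → 2 → 1
Total steps = 36

36 steps


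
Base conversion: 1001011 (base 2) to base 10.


1001011 (base 2) = 75 (decimal)
75 (decimal) = 75 (base 10)


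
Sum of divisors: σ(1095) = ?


Divisors of 1095: 1, 3, 5, 15, 73, 219, 365, 1095
Sum = 1 + 3 + 5 + 15 + 73 + 219 + 365 + 1095 = 1776

σ(1095) = 1776


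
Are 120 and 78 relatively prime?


Euclidean algorithm:
120 = 1 * 78 + 42
78 = 1 * 42 + 36
42 = 1 * 36 + 6
36 = 6 * 6 + 0
GCD(120, 78) = 6

No, not coprime (GCD = 6)


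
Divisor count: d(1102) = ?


1102 = 2^1 × 19^1 × 29^1
d(1102) = (1+1) × (1+1) × (1+1) = 8

8 divisors


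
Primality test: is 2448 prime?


2448 / 2 = 1224 (exact division)
2448 is NOT prime.

No, 2448 is not prime


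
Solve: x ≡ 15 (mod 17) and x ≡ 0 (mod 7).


M = 17*7 = 119
M1 = M/17 = 7, M2 = M/7 = 17
M1^(-1) mod 17 = 5, M2^(-1) mod 7 = 5
x = 15*7*5 + 0*17*5 = 525
525 mod 119 = 49
Check: 49 mod 17 = 15 ✓, 49 mod 7 = 0 ✓

x ≡ 49 (mod 119)


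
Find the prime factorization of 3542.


3542 / 2 = 1771
1771 / 7 = 253
253 / 11 = 23
23 / 23 = 1
3542 = 2 × 7 × 11 × 23


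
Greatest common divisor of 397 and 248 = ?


397 = 1 * 248 + 149
248 = 1 * 149 + 99
149 = 1 * 99 + 50
99 = 1 * 50 + 49
50 = 1 * 49 + 1
49 = 49 * 1 + 0
GCD = 1


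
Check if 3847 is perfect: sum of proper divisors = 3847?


Proper divisors of 3847: 1
Sum = 1 = 1

No, 3847 is not perfect (1 ≠ 3847)


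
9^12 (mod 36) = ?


9^1 mod 36 = 9
9^2 mod 36 = 9
9^3 mod 36 = 9
9^4 mod 36 = 9
9^5 mod 36 = 9
9^6 mod 36 = 9
9^7 mod 36 = 9
9^8 mod 36 = 9
9^9 mod 36 = 9
9^10 mod 36 = 9
9^11 mod 36 = 9
9^12 mod 36 = 9


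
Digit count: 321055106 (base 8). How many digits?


321055106 in base 8 = 2310564602
Number of digits = 10

10 digits (base 8)


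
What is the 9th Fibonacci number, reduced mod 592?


F(k) mod 592 for k=1..9:
1, 1, 2, 3, 5, 8, 13, 21, 34
F(9) mod 592 = 34


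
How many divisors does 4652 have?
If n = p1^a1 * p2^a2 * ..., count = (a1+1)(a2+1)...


4652 = 2^2 × 1163^1
d(4652) = (2+1) × (1+1) = 6

6 divisors


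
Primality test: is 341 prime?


341 / 11 = 31 (exact division)
341 is NOT prime.

No, 341 is not prime


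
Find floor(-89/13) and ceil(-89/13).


-89/13 = -6.8462
floor = -7
ceil = -6

floor = -7, ceil = -6


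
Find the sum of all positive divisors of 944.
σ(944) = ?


Divisors of 944: 1, 2, 4, 8, 16, 59, 118, 236, 472, 944
Sum = 1 + 2 + 4 + 8 + 16 + 59 + 118 + 236 + 472 + 944 = 1860

σ(944) = 1860


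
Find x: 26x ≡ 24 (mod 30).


GCD(26, 30) = 2 divides 24
Divide: 13x ≡ 12 (mod 15)
x ≡ 9 (mod 15)


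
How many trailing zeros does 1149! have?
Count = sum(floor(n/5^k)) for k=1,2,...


floor(1149/5) = 229
floor(1149/25) = 45
floor(1149/125) = 9
floor(1149/625) = 1
Total = 284

284 trailing zeros


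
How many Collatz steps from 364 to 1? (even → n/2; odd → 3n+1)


364 → 182 → 91 → 274 → 137 → 412 → 206 → 103 → 310 → 155 → 466 → 233 → 700 → 350 → 175 → 526 → 263 → 790 → 395 → 1186 → 593 → 1780 → 890 → 445 → 1336 → 668 → 334 → 167 → 502 → 251 → 754 → 377 → 1132 → 566 → 283 → 850 → 425 → 1276 → 638 → 319 → 958 → 479 → 1438 → 719 → 2158 → 1079 → 3238 → 1619 → 4858 → 2429 → 7288 → 3644 → 1822 → 911 → 2734 → 1367 → 4102 → 2051 → 6154 → 3077 → 9232 → 4616 → 2308 → 1154 → 577 → 1732 → 866 → 433 → 1300 → 650 → 325 → 976 → 488 → 244 → 122 → 61 → 184 → 92 → 46 → 23 → 70 → 35 → 106 → 53 → 160 → 80 → 40 → 20 → 10 → 5 → 16 → 8 → 4 → 2 → 1
Total steps = 94

94 steps


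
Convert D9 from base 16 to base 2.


D9 (base 16) = 217 (decimal)
217 (decimal) = 11011001 (base 2)


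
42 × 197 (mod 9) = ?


42 × 197 = 8274
8274 mod 9 = 3


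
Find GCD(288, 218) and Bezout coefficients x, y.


Tabular extended Euclidean (each row: r = 288*s + 218*t):
r=288, s=1, t=0
r=218, s=0, t=1
q=1: r=70, s=1, t=-1   [288*(1) + 218*(-1) = 70]
q=3: r=8, s=-3, t=4   [288*(-3) + 218*(4) = 8]
q=8: r=6, s=25, t=-33   [288*(25) + 218*(-33) = 6]
q=1: r=2, s=-28, t=37   [288*(-28) + 218*(37) = 2]
q=3: r=0, s=109, t=-144   [288*(109) + 218*(-144) = 0]
GCD = 2; from the row with r=2: x=-28, y=37
Check: 288*(-28) + 218*(37) = -8064 + 8066 = 2

GCD = 2, x = -28, y = 37


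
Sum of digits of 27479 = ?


2 + 7 + 4 + 7 + 9 = 29


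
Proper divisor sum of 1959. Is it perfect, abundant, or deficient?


Proper divisors: 1, 3, 653
Sum = 1 + 3 + 653 = 657
657 < 1959 → deficient

s(1959) = 657 (deficient)


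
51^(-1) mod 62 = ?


Use the extended Euclidean algorithm on (62, 51); each row r = 62*s + 51*t:
r=62, s=1, t=0
r=51, s=0, t=1
q=1: r=11, s=1, t=-1   [62*(1) + 51*(-1) = 11]
q=4: r=7, s=-4, t=5   [62*(-4) + 51*(5) = 7]
q=1: r=4, s=5, t=-6   [62*(5) + 51*(-6) = 4]
q=1: r=3, s=-9, t=11   [62*(-9) + 51*(11) = 3]
q=1: r=1, s=14, t=-17   [62*(14) + 51*(-17) = 1]
q=3: r=0, s=-51, t=62   [62*(-51) + 51*(62) = 0]
GCD = 1 with t = -17, so 51*(-17) ≡ 1 (mod 62)
Inverse = -17 mod 62 = 45
Check: 51 * 45 = 2295 ≡ 1 (mod 62)

51^(-1) ≡ 45 (mod 62)


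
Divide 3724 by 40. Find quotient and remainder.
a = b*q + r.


3724 = 40 * 93 + 4
Check: 3720 + 4 = 3724

q = 93, r = 4


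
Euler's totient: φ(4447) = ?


4447 = 4447
Prime factors: 4447
φ(4447) = 4447 × (1-1/4447)
= 4447 × 4446/4447 = 4446

φ(4447) = 4446


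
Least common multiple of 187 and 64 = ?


GCD(187, 64) = 1
LCM = 187*64/1 = 11968/1 = 11968

LCM = 11968


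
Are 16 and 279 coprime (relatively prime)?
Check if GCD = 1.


Euclidean algorithm:
279 = 17 * 16 + 7
16 = 2 * 7 + 2
7 = 3 * 2 + 1
2 = 2 * 1 + 0
GCD(16, 279) = 1

Yes, coprime (GCD = 1)


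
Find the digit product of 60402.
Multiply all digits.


6 × 0 × 4 × 0 × 2 = 0


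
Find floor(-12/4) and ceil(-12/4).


-12/4 = -3.0000
floor = -3
ceil = -3

floor = -3, ceil = -3


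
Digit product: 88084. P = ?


8 × 8 × 0 × 8 × 4 = 0


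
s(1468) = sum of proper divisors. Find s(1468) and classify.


Proper divisors: 1, 2, 4, 367, 734
Sum = 1 + 2 + 4 + 367 + 734 = 1108
1108 < 1468 → deficient

s(1468) = 1108 (deficient)


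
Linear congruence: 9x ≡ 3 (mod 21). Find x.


GCD(9, 21) = 3 divides 3
Divide: 3x ≡ 1 (mod 7)
x ≡ 5 (mod 7)


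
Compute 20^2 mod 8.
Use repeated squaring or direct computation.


20^1 mod 8 = 4
20^2 mod 8 = 0


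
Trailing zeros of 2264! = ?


floor(2264/5) = 452
floor(2264/25) = 90
floor(2264/125) = 18
floor(2264/625) = 3
Total = 563

563 trailing zeros


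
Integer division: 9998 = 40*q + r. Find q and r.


9998 = 40 * 249 + 38
Check: 9960 + 38 = 9998

q = 249, r = 38


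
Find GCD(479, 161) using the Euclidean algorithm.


479 = 2 * 161 + 157
161 = 1 * 157 + 4
157 = 39 * 4 + 1
4 = 4 * 1 + 0
GCD = 1


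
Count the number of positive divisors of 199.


199 = 199^1
d(199) = (1+1) = 2

2 divisors


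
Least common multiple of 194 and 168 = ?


GCD(194, 168) = 2
LCM = 194*168/2 = 32592/2 = 16296

LCM = 16296


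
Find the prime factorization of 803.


803 / 11 = 73
73 / 73 = 1
803 = 11 × 73


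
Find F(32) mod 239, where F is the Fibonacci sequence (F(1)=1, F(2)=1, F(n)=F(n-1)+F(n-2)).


F(k) mod 239 for k=1..32:
1, 1, 2, 3, 5, 8, 13, 21, 34, 55, 89, 144, 233, 138, 132, 31, 163, 194, 118, 73, 191, 25, 216, 2, 218, 220, 199, 180, 140, 81, 221, 63
F(32) mod 239 = 63


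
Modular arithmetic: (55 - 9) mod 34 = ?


55 - 9 = 46
46 mod 34 = 12


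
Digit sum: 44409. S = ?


4 + 4 + 4 + 0 + 9 = 21


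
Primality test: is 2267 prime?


Check divisors up to sqrt(2267) = 47.6130
No divisors found.
2267 is prime.

Yes, 2267 is prime


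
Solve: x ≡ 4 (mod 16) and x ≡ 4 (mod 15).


M = 16*15 = 240
M1 = M/16 = 15, M2 = M/15 = 16
M1^(-1) mod 16 = 15, M2^(-1) mod 15 = 1
x = 4*15*15 + 4*16*1 = 964
964 mod 240 = 4
Check: 4 mod 16 = 4 ✓, 4 mod 15 = 4 ✓

x ≡ 4 (mod 240)


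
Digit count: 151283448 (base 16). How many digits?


151283448 in base 16 = 90466F8
Number of digits = 7

7 digits (base 16)


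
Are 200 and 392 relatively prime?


Euclidean algorithm:
392 = 1 * 200 + 192
200 = 1 * 192 + 8
192 = 24 * 8 + 0
GCD(200, 392) = 8

No, not coprime (GCD = 8)


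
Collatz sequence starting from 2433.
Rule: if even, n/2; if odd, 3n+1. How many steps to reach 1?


2433 → 7300 → 3650 → 1825 → 5476 → 2738 → 1369 → 4108 → 2054 → 1027 → 3082 → 1541 → 4624 → 2312 → 1156 → 578 → 289 → 868 → 434 → 217 → 652 → 326 → 163 → 490 → 245 → 736 → 368 → 184 → 92 → 46 → 23 → 70 → 35 → 106 → 53 → 160 → 80 → 40 → 20 → 10 → 5 → 16 → 8 → 4 → 2 → 1
Total steps = 45

45 steps


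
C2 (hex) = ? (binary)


C2 (base 16) = 194 (decimal)
194 (decimal) = 11000010 (base 2)


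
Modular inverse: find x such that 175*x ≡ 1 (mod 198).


Use the extended Euclidean algorithm on (198, 175); each row r = 198*s + 175*t:
r=198, s=1, t=0
r=175, s=0, t=1
q=1: r=23, s=1, t=-1   [198*(1) + 175*(-1) = 23]
q=7: r=14, s=-7, t=8   [198*(-7) + 175*(8) = 14]
q=1: r=9, s=8, t=-9   [198*(8) + 175*(-9) = 9]
q=1: r=5, s=-15, t=17   [198*(-15) + 175*(17) = 5]
q=1: r=4, s=23, t=-26   [198*(23) + 175*(-26) = 4]
q=1: r=1, s=-38, t=43   [198*(-38) + 175*(43) = 1]
q=4: r=0, s=175, t=-198   [198*(175) + 175*(-198) = 0]
GCD = 1 with t = 43, so 175*(43) ≡ 1 (mod 198)
Inverse = 43 mod 198 = 43
Check: 175 * 43 = 7525 ≡ 1 (mod 198)

175^(-1) ≡ 43 (mod 198)


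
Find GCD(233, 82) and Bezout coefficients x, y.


Tabular extended Euclidean (each row: r = 233*s + 82*t):
r=233, s=1, t=0
r=82, s=0, t=1
q=2: r=69, s=1, t=-2   [233*(1) + 82*(-2) = 69]
q=1: r=13, s=-1, t=3   [233*(-1) + 82*(3) = 13]
q=5: r=4, s=6, t=-17   [233*(6) + 82*(-17) = 4]
q=3: r=1, s=-19, t=54   [233*(-19) + 82*(54) = 1]
q=4: r=0, s=82, t=-233   [233*(82) + 82*(-233) = 0]
GCD = 1; from the row with r=1: x=-19, y=54
Check: 233*(-19) + 82*(54) = -4427 + 4428 = 1

GCD = 1, x = -19, y = 54


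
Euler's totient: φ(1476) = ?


1476 = 2^2 × 3^2 × 41
Prime factors: 2, 3, 41
φ(1476) = 1476 × (1-1/2) × (1-1/3) × (1-1/41)
= 1476 × 1/2 × 2/3 × 40/41 = 480

φ(1476) = 480


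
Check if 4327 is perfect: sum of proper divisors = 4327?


Proper divisors of 4327: 1
Sum = 1 = 1

No, 4327 is not perfect (1 ≠ 4327)


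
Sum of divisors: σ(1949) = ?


Divisors of 1949: 1, 1949
Sum = 1 + 1949 = 1950

σ(1949) = 1950


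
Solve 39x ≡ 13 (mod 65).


GCD(39, 65) = 13 divides 13
Divide: 3x ≡ 1 (mod 5)
x ≡ 2 (mod 5)


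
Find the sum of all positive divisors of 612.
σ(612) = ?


Divisors of 612: 1, 2, 3, 4, 6, 9, 12, 17, 18, 34, 36, 51, 68, 102, 153, 204, 306, 612
Sum = 1 + 2 + 3 + 4 + 6 + 9 + 12 + 17 + 18 + 34 + 36 + 51 + 68 + 102 + 153 + 204 + 306 + 612 = 1638

σ(612) = 1638


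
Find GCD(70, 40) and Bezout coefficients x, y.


Tabular extended Euclidean (each row: r = 70*s + 40*t):
r=70, s=1, t=0
r=40, s=0, t=1
q=1: r=30, s=1, t=-1   [70*(1) + 40*(-1) = 30]
q=1: r=10, s=-1, t=2   [70*(-1) + 40*(2) = 10]
q=3: r=0, s=4, t=-7   [70*(4) + 40*(-7) = 0]
GCD = 10; from the row with r=10: x=-1, y=2
Check: 70*(-1) + 40*(2) = -70 + 80 = 10

GCD = 10, x = -1, y = 2


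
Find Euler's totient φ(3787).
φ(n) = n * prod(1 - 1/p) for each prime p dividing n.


3787 = 7 × 541
Prime factors: 7, 541
φ(3787) = 3787 × (1-1/7) × (1-1/541)
= 3787 × 6/7 × 540/541 = 3240

φ(3787) = 3240


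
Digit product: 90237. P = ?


9 × 0 × 2 × 3 × 7 = 0


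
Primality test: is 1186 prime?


1186 / 2 = 593 (exact division)
1186 is NOT prime.

No, 1186 is not prime


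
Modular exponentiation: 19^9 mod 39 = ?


19^1 mod 39 = 19
19^2 mod 39 = 10
19^3 mod 39 = 34
19^4 mod 39 = 22
19^5 mod 39 = 28
19^6 mod 39 = 25
19^7 mod 39 = 7
19^8 mod 39 = 16
19^9 mod 39 = 31


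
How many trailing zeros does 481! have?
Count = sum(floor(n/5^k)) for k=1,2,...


floor(481/5) = 96
floor(481/25) = 19
floor(481/125) = 3
Total = 118

118 trailing zeros


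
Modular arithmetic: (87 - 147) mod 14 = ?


87 - 147 = -60
-60 mod 14 = 10


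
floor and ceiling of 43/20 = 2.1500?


43/20 = 2.1500
floor = 2
ceil = 3

floor = 2, ceil = 3


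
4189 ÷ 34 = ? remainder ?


4189 = 34 * 123 + 7
Check: 4182 + 7 = 4189

q = 123, r = 7


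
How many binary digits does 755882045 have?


755882045 in base 2 = 101101000011011101100000111101
Number of digits = 30

30 digits (base 2)


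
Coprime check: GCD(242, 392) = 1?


Euclidean algorithm:
392 = 1 * 242 + 150
242 = 1 * 150 + 92
150 = 1 * 92 + 58
92 = 1 * 58 + 34
58 = 1 * 34 + 24
34 = 1 * 24 + 10
24 = 2 * 10 + 4
10 = 2 * 4 + 2
4 = 2 * 2 + 0
GCD(242, 392) = 2

No, not coprime (GCD = 2)


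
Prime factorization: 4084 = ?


4084 / 2 = 2042
2042 / 2 = 1021
1021 / 1021 = 1
4084 = 2^2 × 1021


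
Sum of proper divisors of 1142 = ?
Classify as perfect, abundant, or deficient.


Proper divisors: 1, 2, 571
Sum = 1 + 2 + 571 = 574
574 < 1142 → deficient

s(1142) = 574 (deficient)


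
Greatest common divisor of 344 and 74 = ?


344 = 4 * 74 + 48
74 = 1 * 48 + 26
48 = 1 * 26 + 22
26 = 1 * 22 + 4
22 = 5 * 4 + 2
4 = 2 * 2 + 0
GCD = 2


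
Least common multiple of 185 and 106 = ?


GCD(185, 106) = 1
LCM = 185*106/1 = 19610/1 = 19610

LCM = 19610


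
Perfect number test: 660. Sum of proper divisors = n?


Proper divisors of 660: 1, 2, 3, 4, 5, 6, 10, 11, 12, 15, 20, 22, 30, 33, 44, 55, 60, 66, 110, 132, 165, 220, 330
Sum = 1 + 2 + 3 + 4 + 5 + 6 + 10 + 11 + 12 + 15 + 20 + 22 + 30 + 33 + 44 + 55 + 60 + 66 + 110 + 132 + 165 + 220 + 330 = 1356

No, 660 is not perfect (1356 ≠ 660)


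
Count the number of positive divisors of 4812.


4812 = 2^2 × 3^1 × 401^1
d(4812) = (2+1) × (1+1) × (1+1) = 12

12 divisors


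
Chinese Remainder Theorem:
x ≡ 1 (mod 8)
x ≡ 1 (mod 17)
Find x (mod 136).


M = 8*17 = 136
M1 = M/8 = 17, M2 = M/17 = 8
M1^(-1) mod 8 = 1, M2^(-1) mod 17 = 15
x = 1*17*1 + 1*8*15 = 137
137 mod 136 = 1
Check: 1 mod 8 = 1 ✓, 1 mod 17 = 1 ✓

x ≡ 1 (mod 136)


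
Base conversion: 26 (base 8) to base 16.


26 (base 8) = 22 (decimal)
22 (decimal) = 16 (base 16)


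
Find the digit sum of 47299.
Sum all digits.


4 + 7 + 2 + 9 + 9 = 31


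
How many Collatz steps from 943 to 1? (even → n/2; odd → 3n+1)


943 → 2830 → 1415 → 4246 → 2123 → 6370 → 3185 → 9556 → 4778 → 2389 → 7168 → 3584 → 1792 → 896 → 448 → 224 → 112 → 56 → 28 → 14 → 7 → 22 → 11 → 34 → 17 → 52 → 26 → 13 → 40 → 20 → 10 → 5 → 16 → 8 → 4 → 2 → 1
Total steps = 36

36 steps


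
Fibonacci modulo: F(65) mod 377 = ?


F(k) mod 377 for k=1..65:
1, 1, 2, 3, 5, 8, 13, 21, 34, 55, 89, 144, 233, 0, 233, 233, 89, 322, 34, 356, 13, 369, 5, 374, 2, 376, 1, 0, 1, 1, 2, 3, 5, 8, 13, 21, 34, 55, 89, 144, 233, 0, 233, 233, 89, 322, 34, 356, 13, 369, 5, 374, 2, 376, 1, 0, 1, 1, 2, 3, 5, 8, 13, 21, 34
F(65) mod 377 = 34


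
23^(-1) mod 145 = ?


Use the extended Euclidean algorithm on (145, 23); each row r = 145*s + 23*t:
r=145, s=1, t=0
r=23, s=0, t=1
q=6: r=7, s=1, t=-6   [145*(1) + 23*(-6) = 7]
q=3: r=2, s=-3, t=19   [145*(-3) + 23*(19) = 2]
q=3: r=1, s=10, t=-63   [145*(10) + 23*(-63) = 1]
q=2: r=0, s=-23, t=145   [145*(-23) + 23*(145) = 0]
GCD = 1 with t = -63, so 23*(-63) ≡ 1 (mod 145)
Inverse = -63 mod 145 = 82
Check: 23 * 82 = 1886 ≡ 1 (mod 145)

23^(-1) ≡ 82 (mod 145)


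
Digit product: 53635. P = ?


5 × 3 × 6 × 3 × 5 = 1350


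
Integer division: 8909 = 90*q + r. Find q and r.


8909 = 90 * 98 + 89
Check: 8820 + 89 = 8909

q = 98, r = 89


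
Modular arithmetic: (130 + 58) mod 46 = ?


130 + 58 = 188
188 mod 46 = 4


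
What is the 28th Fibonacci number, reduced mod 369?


F(k) mod 369 for k=1..28:
1, 1, 2, 3, 5, 8, 13, 21, 34, 55, 89, 144, 233, 8, 241, 249, 121, 1, 122, 123, 245, 368, 244, 243, 118, 361, 110, 102
F(28) mod 369 = 102


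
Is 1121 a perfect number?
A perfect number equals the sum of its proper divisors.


Proper divisors of 1121: 1, 19, 59
Sum = 1 + 19 + 59 = 79

No, 1121 is not perfect (79 ≠ 1121)


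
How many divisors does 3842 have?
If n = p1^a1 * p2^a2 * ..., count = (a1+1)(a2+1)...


3842 = 2^1 × 17^1 × 113^1
d(3842) = (1+1) × (1+1) × (1+1) = 8

8 divisors


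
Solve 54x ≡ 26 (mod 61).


GCD(54, 61) = 1, unique solution
a^(-1) mod 61 = 26
x = 26 * 26 mod 61 = 5

x ≡ 5 (mod 61)


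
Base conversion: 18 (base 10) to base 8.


18 (base 10) = 18 (decimal)
18 (decimal) = 22 (base 8)


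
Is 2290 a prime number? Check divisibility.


2290 / 2 = 1145 (exact division)
2290 is NOT prime.

No, 2290 is not prime


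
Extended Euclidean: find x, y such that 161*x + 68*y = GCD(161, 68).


Tabular extended Euclidean (each row: r = 161*s + 68*t):
r=161, s=1, t=0
r=68, s=0, t=1
q=2: r=25, s=1, t=-2   [161*(1) + 68*(-2) = 25]
q=2: r=18, s=-2, t=5   [161*(-2) + 68*(5) = 18]
q=1: r=7, s=3, t=-7   [161*(3) + 68*(-7) = 7]
q=2: r=4, s=-8, t=19   [161*(-8) + 68*(19) = 4]
q=1: r=3, s=11, t=-26   [161*(11) + 68*(-26) = 3]
q=1: r=1, s=-19, t=45   [161*(-19) + 68*(45) = 1]
q=3: r=0, s=68, t=-161   [161*(68) + 68*(-161) = 0]
GCD = 1; from the row with r=1: x=-19, y=45
Check: 161*(-19) + 68*(45) = -3059 + 3060 = 1

GCD = 1, x = -19, y = 45


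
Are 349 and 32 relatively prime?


Euclidean algorithm:
349 = 10 * 32 + 29
32 = 1 * 29 + 3
29 = 9 * 3 + 2
3 = 1 * 2 + 1
2 = 2 * 1 + 0
GCD(349, 32) = 1

Yes, coprime (GCD = 1)


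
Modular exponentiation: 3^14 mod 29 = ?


3^1 mod 29 = 3
3^2 mod 29 = 9
3^3 mod 29 = 27
3^4 mod 29 = 23
3^5 mod 29 = 11
3^6 mod 29 = 4
3^7 mod 29 = 12
3^8 mod 29 = 7
3^9 mod 29 = 21
3^10 mod 29 = 5
3^11 mod 29 = 15
3^12 mod 29 = 16
3^13 mod 29 = 19
3^14 mod 29 = 28


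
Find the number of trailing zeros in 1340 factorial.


floor(1340/5) = 268
floor(1340/25) = 53
floor(1340/125) = 10
floor(1340/625) = 2
Total = 333

333 trailing zeros


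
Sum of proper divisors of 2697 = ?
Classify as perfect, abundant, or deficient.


Proper divisors: 1, 3, 29, 31, 87, 93, 899
Sum = 1 + 3 + 29 + 31 + 87 + 93 + 899 = 1143
1143 < 2697 → deficient

s(2697) = 1143 (deficient)


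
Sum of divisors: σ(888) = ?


Divisors of 888: 1, 2, 3, 4, 6, 8, 12, 24, 37, 74, 111, 148, 222, 296, 444, 888
Sum = 1 + 2 + 3 + 4 + 6 + 8 + 12 + 24 + 37 + 74 + 111 + 148 + 222 + 296 + 444 + 888 = 2280

σ(888) = 2280


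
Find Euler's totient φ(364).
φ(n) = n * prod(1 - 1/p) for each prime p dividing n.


364 = 2^2 × 7 × 13
Prime factors: 2, 7, 13
φ(364) = 364 × (1-1/2) × (1-1/7) × (1-1/13)
= 364 × 1/2 × 6/7 × 12/13 = 144

φ(364) = 144


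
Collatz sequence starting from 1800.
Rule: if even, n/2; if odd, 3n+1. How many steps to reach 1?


1800 → 900 → 450 → 225 → 676 → 338 → 169 → 508 → 254 → 127 → 382 → 191 → 574 → 287 → 862 → 431 → 1294 → 647 → 1942 → 971 → 2914 → 1457 → 4372 → 2186 → 1093 → 3280 → 1640 → 820 → 410 → 205 → 616 → 308 → 154 → 77 → 232 → 116 → 58 → 29 → 88 → 44 → 22 → 11 → 34 → 17 → 52 → 26 → 13 → 40 → 20 → 10 → 5 → 16 → 8 → 4 → 2 → 1
Total steps = 55

55 steps


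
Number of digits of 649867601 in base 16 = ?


649867601 in base 16 = 26BC3151
Number of digits = 8

8 digits (base 16)


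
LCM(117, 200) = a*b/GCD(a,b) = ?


GCD(117, 200) = 1
LCM = 117*200/1 = 23400/1 = 23400

LCM = 23400


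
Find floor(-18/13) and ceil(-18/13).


-18/13 = -1.3846
floor = -2
ceil = -1

floor = -2, ceil = -1


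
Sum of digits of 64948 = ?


6 + 4 + 9 + 4 + 8 = 31


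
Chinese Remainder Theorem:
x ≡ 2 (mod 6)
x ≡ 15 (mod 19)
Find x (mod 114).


M = 6*19 = 114
M1 = M/6 = 19, M2 = M/19 = 6
M1^(-1) mod 6 = 1, M2^(-1) mod 19 = 16
x = 2*19*1 + 15*6*16 = 1478
1478 mod 114 = 110
Check: 110 mod 6 = 2 ✓, 110 mod 19 = 15 ✓

x ≡ 110 (mod 114)


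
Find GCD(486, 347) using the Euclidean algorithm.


486 = 1 * 347 + 139
347 = 2 * 139 + 69
139 = 2 * 69 + 1
69 = 69 * 1 + 0
GCD = 1


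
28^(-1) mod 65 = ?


Use the extended Euclidean algorithm on (65, 28); each row r = 65*s + 28*t:
r=65, s=1, t=0
r=28, s=0, t=1
q=2: r=9, s=1, t=-2   [65*(1) + 28*(-2) = 9]
q=3: r=1, s=-3, t=7   [65*(-3) + 28*(7) = 1]
q=9: r=0, s=28, t=-65   [65*(28) + 28*(-65) = 0]
GCD = 1 with t = 7, so 28*(7) ≡ 1 (mod 65)
Inverse = 7 mod 65 = 7
Check: 28 * 7 = 196 ≡ 1 (mod 65)

28^(-1) ≡ 7 (mod 65)


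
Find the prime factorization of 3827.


3827 / 43 = 89
89 / 89 = 1
3827 = 43 × 89


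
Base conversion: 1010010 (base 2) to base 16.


1010010 (base 2) = 82 (decimal)
82 (decimal) = 52 (base 16)


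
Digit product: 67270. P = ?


6 × 7 × 2 × 7 × 0 = 0


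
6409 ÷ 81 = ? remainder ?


6409 = 81 * 79 + 10
Check: 6399 + 10 = 6409

q = 79, r = 10


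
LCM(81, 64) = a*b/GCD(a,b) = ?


GCD(81, 64) = 1
LCM = 81*64/1 = 5184/1 = 5184

LCM = 5184


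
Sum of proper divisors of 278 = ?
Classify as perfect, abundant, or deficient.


Proper divisors: 1, 2, 139
Sum = 1 + 2 + 139 = 142
142 < 278 → deficient

s(278) = 142 (deficient)


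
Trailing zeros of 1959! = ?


floor(1959/5) = 391
floor(1959/25) = 78
floor(1959/125) = 15
floor(1959/625) = 3
Total = 487

487 trailing zeros


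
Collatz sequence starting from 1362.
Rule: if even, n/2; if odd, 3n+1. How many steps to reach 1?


1362 → 681 → 2044 → 1022 → 511 → 1534 → 767 → 2302 → 1151 → 3454 → 1727 → 5182 → 2591 → 7774 → 3887 → 11662 → 5831 → 17494 → 8747 → 26242 → 13121 → 39364 → 19682 → 9841 → 29524 → 14762 → 7381 → 22144 → 11072 → 5536 → 2768 → 1384 → 692 → 346 → 173 → 520 → 260 → 130 → 65 → 196 → 98 → 49 → 148 → 74 → 37 → 112 → 56 → 28 → 14 → 7 → 22 → 11 → 34 → 17 → 52 → 26 → 13 → 40 → 20 → 10 → 5 → 16 → 8 → 4 → 2 → 1
Total steps = 65

65 steps


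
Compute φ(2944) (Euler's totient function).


2944 = 2^7 × 23
Prime factors: 2, 23
φ(2944) = 2944 × (1-1/2) × (1-1/23)
= 2944 × 1/2 × 22/23 = 1408

φ(2944) = 1408


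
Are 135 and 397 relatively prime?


Euclidean algorithm:
397 = 2 * 135 + 127
135 = 1 * 127 + 8
127 = 15 * 8 + 7
8 = 1 * 7 + 1
7 = 7 * 1 + 0
GCD(135, 397) = 1

Yes, coprime (GCD = 1)


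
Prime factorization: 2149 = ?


2149 / 7 = 307
307 / 307 = 1
2149 = 7 × 307


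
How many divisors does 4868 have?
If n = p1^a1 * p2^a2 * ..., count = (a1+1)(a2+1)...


4868 = 2^2 × 1217^1
d(4868) = (2+1) × (1+1) = 6

6 divisors


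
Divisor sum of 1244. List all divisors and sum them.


Divisors of 1244: 1, 2, 4, 311, 622, 1244
Sum = 1 + 2 + 4 + 311 + 622 + 1244 = 2184

σ(1244) = 2184


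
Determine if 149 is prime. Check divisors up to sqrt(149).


Check divisors up to sqrt(149) = 12.2066
No divisors found.
149 is prime.

Yes, 149 is prime


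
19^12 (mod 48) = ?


19^1 mod 48 = 19
19^2 mod 48 = 25
19^3 mod 48 = 43
19^4 mod 48 = 1
19^5 mod 48 = 19
19^6 mod 48 = 25
19^7 mod 48 = 43
19^8 mod 48 = 1
19^9 mod 48 = 19
19^10 mod 48 = 25
19^11 mod 48 = 43
19^12 mod 48 = 1


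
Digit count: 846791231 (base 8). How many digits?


846791231 in base 8 = 6236201077
Number of digits = 10

10 digits (base 8)


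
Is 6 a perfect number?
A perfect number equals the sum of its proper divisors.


Proper divisors of 6: 1, 2, 3
Sum = 1 + 2 + 3 = 6

Yes, 6 is perfect (6 = 6)


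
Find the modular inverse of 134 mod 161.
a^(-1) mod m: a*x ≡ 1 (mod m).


Use the extended Euclidean algorithm on (161, 134); each row r = 161*s + 134*t:
r=161, s=1, t=0
r=134, s=0, t=1
q=1: r=27, s=1, t=-1   [161*(1) + 134*(-1) = 27]
q=4: r=26, s=-4, t=5   [161*(-4) + 134*(5) = 26]
q=1: r=1, s=5, t=-6   [161*(5) + 134*(-6) = 1]
q=26: r=0, s=-134, t=161   [161*(-134) + 134*(161) = 0]
GCD = 1 with t = -6, so 134*(-6) ≡ 1 (mod 161)
Inverse = -6 mod 161 = 155
Check: 134 * 155 = 20770 ≡ 1 (mod 161)

134^(-1) ≡ 155 (mod 161)


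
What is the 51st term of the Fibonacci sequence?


Sequence: 1, 1, 2, 3, 5, 8, 13, 21, 34, 55, 89, 144, 233, 377, 610, 987, 1597, 2584, 4181, 6765, 10946, 17711, 28657, 46368, 75025, 121393, 196418, 317811, 514229, 832040, 1346269, 2178309, 3524578, 5702887, 9227465, 14930352, 24157817, 39088169, 63245986, 102334155, 165580141, 267914296, 433494437, 701408733, 1134903170, 1836311903, 2971215073, 4807526976, 7778742049, 12586269025, 20365011074
F(51) = 20365011074


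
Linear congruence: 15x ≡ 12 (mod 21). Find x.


GCD(15, 21) = 3 divides 12
Divide: 5x ≡ 4 (mod 7)
x ≡ 5 (mod 7)


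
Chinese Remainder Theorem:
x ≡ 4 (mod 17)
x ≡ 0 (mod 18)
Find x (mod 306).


M = 17*18 = 306
M1 = M/17 = 18, M2 = M/18 = 17
M1^(-1) mod 17 = 1, M2^(-1) mod 18 = 17
x = 4*18*1 + 0*17*17 = 72
72 mod 306 = 72
Check: 72 mod 17 = 4 ✓, 72 mod 18 = 0 ✓

x ≡ 72 (mod 306)


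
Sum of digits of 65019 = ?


6 + 5 + 0 + 1 + 9 = 21


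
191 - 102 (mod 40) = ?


191 - 102 = 89
89 mod 40 = 9


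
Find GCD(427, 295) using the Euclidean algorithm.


427 = 1 * 295 + 132
295 = 2 * 132 + 31
132 = 4 * 31 + 8
31 = 3 * 8 + 7
8 = 1 * 7 + 1
7 = 7 * 1 + 0
GCD = 1


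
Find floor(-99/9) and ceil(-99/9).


-99/9 = -11.0000
floor = -11
ceil = -11

floor = -11, ceil = -11


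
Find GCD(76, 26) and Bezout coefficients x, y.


Tabular extended Euclidean (each row: r = 76*s + 26*t):
r=76, s=1, t=0
r=26, s=0, t=1
q=2: r=24, s=1, t=-2   [76*(1) + 26*(-2) = 24]
q=1: r=2, s=-1, t=3   [76*(-1) + 26*(3) = 2]
q=12: r=0, s=13, t=-38   [76*(13) + 26*(-38) = 0]
GCD = 2; from the row with r=2: x=-1, y=3
Check: 76*(-1) + 26*(3) = -76 + 78 = 2

GCD = 2, x = -1, y = 3


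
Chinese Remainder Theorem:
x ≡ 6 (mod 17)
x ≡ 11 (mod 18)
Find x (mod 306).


M = 17*18 = 306
M1 = M/17 = 18, M2 = M/18 = 17
M1^(-1) mod 17 = 1, M2^(-1) mod 18 = 17
x = 6*18*1 + 11*17*17 = 3287
3287 mod 306 = 227
Check: 227 mod 17 = 6 ✓, 227 mod 18 = 11 ✓

x ≡ 227 (mod 306)


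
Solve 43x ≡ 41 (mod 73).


GCD(43, 73) = 1, unique solution
a^(-1) mod 73 = 17
x = 17 * 41 mod 73 = 40

x ≡ 40 (mod 73)


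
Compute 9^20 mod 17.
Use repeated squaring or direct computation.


9^1 mod 17 = 9
9^2 mod 17 = 13
9^3 mod 17 = 15
9^4 mod 17 = 16
9^5 mod 17 = 8
9^6 mod 17 = 4
9^7 mod 17 = 2
9^8 mod 17 = 1
9^9 mod 17 = 9
9^10 mod 17 = 13
9^11 mod 17 = 15
9^12 mod 17 = 16
9^13 mod 17 = 8
9^14 mod 17 = 4
9^15 mod 17 = 2
9^16 mod 17 = 1
9^17 mod 17 = 9
9^18 mod 17 = 13
9^19 mod 17 = 15
9^20 mod 17 = 16


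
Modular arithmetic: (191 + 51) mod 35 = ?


191 + 51 = 242
242 mod 35 = 32


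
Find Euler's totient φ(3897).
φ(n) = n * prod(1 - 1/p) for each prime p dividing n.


3897 = 3^2 × 433
Prime factors: 3, 433
φ(3897) = 3897 × (1-1/3) × (1-1/433)
= 3897 × 2/3 × 432/433 = 2592

φ(3897) = 2592


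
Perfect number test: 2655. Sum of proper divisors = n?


Proper divisors of 2655: 1, 3, 5, 9, 15, 45, 59, 177, 295, 531, 885
Sum = 1 + 3 + 5 + 9 + 15 + 45 + 59 + 177 + 295 + 531 + 885 = 2025

No, 2655 is not perfect (2025 ≠ 2655)


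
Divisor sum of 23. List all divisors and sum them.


Divisors of 23: 1, 23
Sum = 1 + 23 = 24

σ(23) = 24


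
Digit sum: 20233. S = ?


2 + 0 + 2 + 3 + 3 = 10


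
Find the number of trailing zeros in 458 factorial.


floor(458/5) = 91
floor(458/25) = 18
floor(458/125) = 3
Total = 112

112 trailing zeros


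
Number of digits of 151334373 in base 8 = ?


151334373 in base 8 = 1101226745
Number of digits = 10

10 digits (base 8)


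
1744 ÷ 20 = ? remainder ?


1744 = 20 * 87 + 4
Check: 1740 + 4 = 1744

q = 87, r = 4


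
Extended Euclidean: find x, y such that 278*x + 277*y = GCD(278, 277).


Tabular extended Euclidean (each row: r = 278*s + 277*t):
r=278, s=1, t=0
r=277, s=0, t=1
q=1: r=1, s=1, t=-1   [278*(1) + 277*(-1) = 1]
q=277: r=0, s=-277, t=278   [278*(-277) + 277*(278) = 0]
GCD = 1; from the row with r=1: x=1, y=-1
Check: 278*(1) + 277*(-1) = 278 - 277 = 1

GCD = 1, x = 1, y = -1
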